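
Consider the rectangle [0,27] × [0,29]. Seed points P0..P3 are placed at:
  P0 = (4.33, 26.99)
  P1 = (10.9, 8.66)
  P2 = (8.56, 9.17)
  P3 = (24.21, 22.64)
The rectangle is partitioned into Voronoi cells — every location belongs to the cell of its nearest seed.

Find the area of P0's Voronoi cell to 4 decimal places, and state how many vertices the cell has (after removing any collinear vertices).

1. box [0,27]×[0,29]: [(0, 0) (27, 0) (27, 29) (0, 29)]
2. ⊥bis P0·P1 via (7.615,17.825): [(0, 15.0956) (27, 24.7731) (27, 29) (0, 29)]  |A|=244.7725
3. ⊥bis P0·P2 via (6.445,18.08): [(0, 16.5501) (12.0157, 19.4023) (27, 24.7731) (27, 29) (0, 29)]  |A|=236.0337
4. ⊥bis P0·P3 via (14.27,24.815): [(0, 16.5501) (12.0157, 19.4023) (13.1767, 19.8185) (15.1857, 29) (0, 29)]  |A|=152.5826
5. canonical 5-gon: [(0, 16.5501) (12.0157, 19.4023) (13.1767, 19.8185) (15.1857, 29) (0, 29)]
6. shoelace: 152.5826

Area of P0's cell: 152.5826 (5 vertices)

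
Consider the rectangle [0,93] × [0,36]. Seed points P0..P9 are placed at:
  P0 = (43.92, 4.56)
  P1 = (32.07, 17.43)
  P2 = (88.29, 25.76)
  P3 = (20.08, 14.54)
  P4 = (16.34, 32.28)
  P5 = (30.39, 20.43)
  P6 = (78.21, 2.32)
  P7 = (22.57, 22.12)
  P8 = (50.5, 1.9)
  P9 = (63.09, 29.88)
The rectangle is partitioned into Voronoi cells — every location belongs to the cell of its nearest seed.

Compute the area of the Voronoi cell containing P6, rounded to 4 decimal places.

Area of P6's cell: 413.0076

1. box [0,93]×[0,36]: [(0, 0) (93, 0) (93, 36) (0, 36)]
2. ⊥bis P6·P0 via (61.065,3.44): [(60.8403, 0) (93, 0) (93, 36) (63.192, 36)]  |A|=1115.4192
3. ⊥bis P6·P1 via (55.14,9.875): [(63.0665, 34.0795) (60.8403, 0) (93, 0) (93, 36) (63.6955, 36)]  |A|=1114.9357
4. ⊥bis P6·P2 via (83.25,14.04): [(62.3447, 23.03) (60.8403, 0) (93, 0) (93, 9.8472)]  |A|=521.2527
5. ⊥bis P6·P3 via (49.145,8.43): [(62.3447, 23.03) (60.8403, 0) (93, 0) (93, 9.8472)]  |A|=521.2527
6. ⊥bis P6·P4 via (47.275,17.3): [(62.3447, 23.03) (60.8403, 0) (93, 0) (93, 9.8472)]  |A|=521.2527
7. ⊥bis P6·P5 via (54.3,11.375): [(62.3447, 23.03) (60.8403, 0) (93, 0) (93, 9.8472)]  |A|=521.2527
8. ⊥bis P6·P7 via (50.39,12.22): [(62.3447, 23.03) (60.8403, 0) (93, 0) (93, 9.8472)]  |A|=521.2527
9. ⊥bis P6·P8 via (64.355,2.11): [(64.049, 22.2971) (64.387, 0) (93, 0) (93, 9.8472)]  |A|=461.5359
10. ⊥bis P6·P9 via (70.65,16.1): [(74.0817, 17.9827) (64.1966, 12.5595) (64.387, 0) (93, 0) (93, 9.8472)]  |A|=413.0076
11. canonical 5-gon: [(74.0817, 17.9827) (64.1966, 12.5595) (64.387, 0) (93, 0) (93, 9.8472)]
12. shoelace: 413.0076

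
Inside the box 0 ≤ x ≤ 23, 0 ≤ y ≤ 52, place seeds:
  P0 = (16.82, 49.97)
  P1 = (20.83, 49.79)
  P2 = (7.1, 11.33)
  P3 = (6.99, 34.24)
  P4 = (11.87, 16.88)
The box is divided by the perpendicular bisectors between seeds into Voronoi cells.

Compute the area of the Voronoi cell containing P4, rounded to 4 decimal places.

1. box [0,23]×[0,52]: [(0, 0) (23, 0) (23, 52) (0, 52)]
2. ⊥bis P4·P0 via (14.345,33.425): [(0, 35.5709) (0, 0) (23, 0) (23, 32.1303)]  |A|=778.5636
3. ⊥bis P4·P1 via (16.35,33.335): [(18.0614, 32.8691) (0, 35.5709) (0, 0) (23, 0) (23, 31.5245)]  |A|=777.0677
4. ⊥bis P4·P2 via (9.485,14.105): [(18.0614, 32.8691) (0, 35.5709) (0, 22.257) (23, 2.4894) (23, 31.5245)]  |A|=492.4843
5. ⊥bis P4·P3 via (9.43,25.56): [(0, 22.9092) (0, 22.257) (23, 2.4894) (23, 29.3746)]  |A|=316.6801
6. canonical 4-gon: [(0, 22.9092) (0, 22.257) (23, 2.4894) (23, 29.3746)]
7. shoelace: 316.6801

Area of P4's cell: 316.6801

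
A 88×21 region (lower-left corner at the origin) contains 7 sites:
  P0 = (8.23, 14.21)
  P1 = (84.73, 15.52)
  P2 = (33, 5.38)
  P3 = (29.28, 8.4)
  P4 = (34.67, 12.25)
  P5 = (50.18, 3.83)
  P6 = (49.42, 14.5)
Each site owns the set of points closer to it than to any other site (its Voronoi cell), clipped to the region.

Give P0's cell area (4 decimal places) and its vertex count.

Area of P0's cell: 389.1891 (4 vertices)

1. box [0,88]×[0,21]: [(0, 0) (88, 0) (88, 21) (0, 21)]
2. ⊥bis P0·P1 via (46.48,14.865): [(0, 0) (46.7346, 0) (46.3749, 21) (0, 21)]  |A|=977.6497
3. ⊥bis P0·P2 via (20.615,9.795): [(0, 0) (17.1233, 0) (24.6094, 21) (0, 21)]  |A|=438.1927
4. ⊥bis P0·P3 via (18.755,11.305): [(0, 0) (15.6347, 0) (21.4309, 21) (0, 21)]  |A|=389.1891
5. ⊥bis P0·P4 via (21.45,13.23): [(0, 0) (15.6347, 0) (21.4309, 21) (0, 21)]  |A|=389.1891
6. ⊥bis P0·P5 via (29.205,9.02): [(0, 0) (15.6347, 0) (21.4309, 21) (0, 21)]  |A|=389.1891
7. ⊥bis P0·P6 via (28.825,14.355): [(0, 0) (15.6347, 0) (21.4309, 21) (0, 21)]  |A|=389.1891
8. canonical 4-gon: [(0, 0) (15.6347, 0) (21.4309, 21) (0, 21)]
9. shoelace: 389.1891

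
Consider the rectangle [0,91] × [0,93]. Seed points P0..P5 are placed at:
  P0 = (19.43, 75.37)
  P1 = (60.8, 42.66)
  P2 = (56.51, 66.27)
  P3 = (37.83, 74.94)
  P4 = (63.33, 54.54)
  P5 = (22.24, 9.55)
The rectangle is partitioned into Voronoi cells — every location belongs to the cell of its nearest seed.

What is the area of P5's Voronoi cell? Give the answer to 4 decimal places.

Area of P5's cell: 1932.3178

1. box [0,91]×[0,93]: [(0, 0) (91, 0) (91, 93) (0, 93)]
2. ⊥bis P5·P0 via (20.835,42.46): [(0, 41.5705) (0, 0) (91, 0) (91, 45.4555)]  |A|=3959.6833
3. ⊥bis P5·P1 via (41.52,26.105): [(27.2417, 42.7335) (0, 41.5705) (0, 0) (63.9354, 0)]  |A|=1932.3178
4. ⊥bis P5·P2 via (39.375,37.91): [(27.2417, 42.7335) (0, 41.5705) (0, 0) (63.9354, 0)]  |A|=1932.3178
5. ⊥bis P5·P3 via (30.035,42.245): [(27.2417, 42.7335) (0, 41.5705) (0, 0) (63.9354, 0)]  |A|=1932.3178
6. ⊥bis P5·P4 via (42.785,32.045): [(27.2417, 42.7335) (0, 41.5705) (0, 0) (63.9354, 0)]  |A|=1932.3178
7. canonical 4-gon: [(27.2417, 42.7335) (0, 41.5705) (0, 0) (63.9354, 0)]
8. shoelace: 1932.3178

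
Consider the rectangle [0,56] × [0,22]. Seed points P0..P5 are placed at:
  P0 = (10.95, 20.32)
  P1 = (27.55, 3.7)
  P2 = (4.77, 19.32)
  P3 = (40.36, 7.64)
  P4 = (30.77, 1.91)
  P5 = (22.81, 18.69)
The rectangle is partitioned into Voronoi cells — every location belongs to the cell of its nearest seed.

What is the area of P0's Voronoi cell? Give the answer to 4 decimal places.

1. box [0,56]×[0,22]: [(0, 0) (56, 0) (56, 22) (0, 22)]
2. ⊥bis P0·P1 via (19.25,12.01): [(0, 0) (7.2255, 0) (29.252, 22) (0, 22)]  |A|=401.2532
3. ⊥bis P0·P2 via (7.86,19.82): [(10.5326, 3.3031) (29.252, 22) (7.5072, 22)]  |A|=203.2798
4. ⊥bis P0·P3 via (25.655,13.98): [(10.5326, 3.3031) (29.0075, 21.7557) (29.1128, 22) (7.5072, 22)]  |A|=203.2628
5. ⊥bis P0·P4 via (20.86,11.115): [(10.5326, 3.3031) (29.0075, 21.7557) (29.1128, 22) (7.5072, 22)]  |A|=203.2628
6. ⊥bis P0·P5 via (16.88,19.505): [(10.5326, 3.3031) (15.3089, 8.0737) (17.2229, 22) (7.5072, 22)]  |A|=119.5189
7. canonical 4-gon: [(10.5326, 3.3031) (15.3089, 8.0737) (17.2229, 22) (7.5072, 22)]
8. shoelace: 119.5189

Area of P0's cell: 119.5189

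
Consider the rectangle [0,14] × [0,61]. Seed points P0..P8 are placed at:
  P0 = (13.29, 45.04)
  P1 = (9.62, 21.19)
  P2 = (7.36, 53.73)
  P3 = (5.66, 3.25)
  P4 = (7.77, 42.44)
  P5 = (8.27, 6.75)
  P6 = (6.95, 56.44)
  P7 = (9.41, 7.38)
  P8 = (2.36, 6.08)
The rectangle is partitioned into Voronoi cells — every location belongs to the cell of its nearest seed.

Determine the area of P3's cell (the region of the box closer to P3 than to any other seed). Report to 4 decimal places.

Area of P3's cell: 42.2740

1. box [0,14]×[0,61]: [(0, 0) (14, 0) (14, 61) (0, 61)]
2. ⊥bis P3·P0 via (9.475,24.145): [(0, 25.8749) (0, 0) (14, 0) (14, 23.3188)]  |A|=344.3564
3. ⊥bis P3·P1 via (7.64,12.22): [(0, 13.9064) (0, 0) (14, 0) (14, 10.8161)]  |A|=173.0578
4. ⊥bis P3·P2 via (6.51,28.49): [(0, 13.9064) (0, 0) (14, 0) (14, 10.8161)]  |A|=173.0578
5. ⊥bis P3·P4 via (6.715,22.845): [(0, 13.9064) (0, 0) (14, 0) (14, 10.8161)]  |A|=173.0578
6. ⊥bis P3·P5 via (6.965,5): [(0, 10.1939) (0, 0) (13.67, 0)]  |A|=69.6752
7. ⊥bis P3·P6 via (6.305,29.845): [(0, 10.1939) (0, 0) (13.67, 0)]  |A|=69.6752
8. ⊥bis P3·P7 via (7.535,5.315): [(12.0955, 1.1741) (0, 10.1939) (0, 0) (13.3886, 0)]  |A|=69.51
9. ⊥bis P3·P8 via (4.01,4.665): [(12.0955, 1.1741) (5.3379, 6.2134) (0.0094, 0) (13.3886, 0)]  |A|=42.274
10. canonical 4-gon: [(12.0955, 1.1741) (5.3379, 6.2134) (0.0094, 0) (13.3886, 0)]
11. shoelace: 42.274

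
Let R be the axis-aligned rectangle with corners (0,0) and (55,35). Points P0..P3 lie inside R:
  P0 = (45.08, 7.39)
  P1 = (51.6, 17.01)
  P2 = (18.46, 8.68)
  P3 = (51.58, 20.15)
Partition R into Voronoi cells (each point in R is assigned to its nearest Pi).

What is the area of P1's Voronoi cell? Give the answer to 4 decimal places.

1. box [0,55]×[0,35]: [(0, 0) (55, 0) (55, 35) (0, 35)]
2. ⊥bis P1·P0 via (48.34,12.2): [(55, 7.6862) (55, 35) (14.6995, 35)]  |A|=550.3807
3. ⊥bis P1·P2 via (35.03,12.845): [(32.4923, 22.9408) (55, 7.6862) (55, 35) (29.4612, 35)]  |A|=461.374
4. ⊥bis P1·P3 via (51.59,18.58): [(39.0445, 18.5001) (55, 7.6862) (55, 18.6017)]  |A|=87.0818
5. canonical 3-gon: [(39.0445, 18.5001) (55, 7.6862) (55, 18.6017)]
6. shoelace: 87.0818

Area of P1's cell: 87.0818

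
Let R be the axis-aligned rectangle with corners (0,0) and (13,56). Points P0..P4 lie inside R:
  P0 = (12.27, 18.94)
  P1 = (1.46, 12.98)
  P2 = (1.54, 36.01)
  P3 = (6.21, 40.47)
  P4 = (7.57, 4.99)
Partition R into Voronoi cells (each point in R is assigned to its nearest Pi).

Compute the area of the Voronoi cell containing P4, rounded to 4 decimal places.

1. box [0,13]×[0,56]: [(0, 0) (13, 0) (13, 56) (0, 56)]
2. ⊥bis P4·P0 via (9.92,11.965): [(0, 15.3072) (0, 0) (13, 0) (13, 10.9273)]  |A|=170.5244
3. ⊥bis P4·P1 via (4.515,8.985): [(8.8731, 12.3177) (0, 5.5324) (0, 0) (13, 0) (13, 10.9273)]  |A|=127.1574
4. ⊥bis P4·P2 via (4.555,20.5): [(8.8731, 12.3177) (0, 5.5324) (0, 0) (13, 0) (13, 10.9273)]  |A|=127.1574
5. ⊥bis P4·P3 via (6.89,22.73): [(8.8731, 12.3177) (0, 5.5324) (0, 0) (13, 0) (13, 10.9273)]  |A|=127.1574
6. canonical 5-gon: [(8.8731, 12.3177) (0, 5.5324) (0, 0) (13, 0) (13, 10.9273)]
7. shoelace: 127.1574

Area of P4's cell: 127.1574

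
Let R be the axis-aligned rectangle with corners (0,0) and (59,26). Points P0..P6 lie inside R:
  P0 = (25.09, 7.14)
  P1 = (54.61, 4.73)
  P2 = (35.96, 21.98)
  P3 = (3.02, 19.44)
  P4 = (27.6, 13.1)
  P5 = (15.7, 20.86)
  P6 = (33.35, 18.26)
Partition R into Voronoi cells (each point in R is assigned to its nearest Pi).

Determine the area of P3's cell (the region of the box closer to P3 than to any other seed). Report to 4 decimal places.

Area of P3's cell: 245.7384

1. box [0,59]×[0,26]: [(0, 0) (59, 0) (59, 26) (0, 26)]
2. ⊥bis P3·P0 via (14.055,13.29): [(0, 0) (6.6482, 0) (21.1385, 26) (0, 26)]  |A|=361.2278
3. ⊥bis P3·P1 via (28.815,12.085): [(0, 0) (6.6482, 0) (21.1385, 26) (0, 26)]  |A|=361.2278
4. ⊥bis P3·P2 via (19.49,20.71): [(0, 0) (6.6482, 0) (19.332, 22.7586) (19.0821, 26) (0, 26)]  |A|=357.895
5. ⊥bis P3·P4 via (15.31,16.27): [(0, 0) (6.6482, 0) (14.9604, 14.9145) (17.8197, 26) (0, 26)]  |A|=342.8325
6. ⊥bis P3·P5 via (9.36,20.15): [(0, 0) (6.6482, 0) (10.7853, 7.4231) (8.7049, 26) (0, 26)]  |A|=245.7384
7. ⊥bis P3·P6 via (18.185,18.85): [(0, 0) (6.6482, 0) (10.7853, 7.4231) (8.7049, 26) (0, 26)]  |A|=245.7384
8. canonical 5-gon: [(0, 0) (6.6482, 0) (10.7853, 7.4231) (8.7049, 26) (0, 26)]
9. shoelace: 245.7384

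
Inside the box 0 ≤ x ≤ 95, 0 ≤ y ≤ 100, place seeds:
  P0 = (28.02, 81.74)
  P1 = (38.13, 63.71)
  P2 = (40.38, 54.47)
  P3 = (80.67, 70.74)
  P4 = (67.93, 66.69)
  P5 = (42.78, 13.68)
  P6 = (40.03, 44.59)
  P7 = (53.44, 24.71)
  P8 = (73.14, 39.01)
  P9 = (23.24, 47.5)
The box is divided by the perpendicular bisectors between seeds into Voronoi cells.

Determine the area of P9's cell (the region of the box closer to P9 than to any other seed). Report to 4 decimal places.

1. box [0,95]×[0,100]: [(0, 0) (95, 0) (95, 100) (0, 100)]
2. ⊥bis P9·P0 via (25.63,64.62): [(0, 68.198) (0, 0) (95, 0) (95, 54.9358)]  |A|=5848.8542
3. ⊥bis P9·P1 via (30.685,55.605): [(20.0179, 65.4035) (0, 68.198) (0, 0) (91.2194, 0)]  |A|=3665.6226
4. ⊥bis P9·P2 via (31.81,50.985): [(29.4819, 56.7102) (20.0179, 65.4035) (0, 68.198) (0, 0) (52.5431, 0)]  |A|=2568.9533
5. ⊥bis P9·P3 via (51.955,59.12): [(29.4819, 56.7102) (20.0179, 65.4035) (0, 68.198) (0, 0) (52.5431, 0)]  |A|=2568.9533
6. ⊥bis P9·P4 via (45.585,57.095): [(29.4819, 56.7102) (20.0179, 65.4035) (0, 68.198) (0, 0) (52.5431, 0)]  |A|=2568.9533
7. ⊥bis P9·P5 via (33.01,30.59): [(38.7541, 33.9087) (29.4819, 56.7102) (20.0179, 65.4035) (0, 68.198) (0, 11.518)]  |A|=1454.9337
8. ⊥bis P9·P6 via (31.635,46.045): [(28.5053, 27.9873) (32.2876, 49.8105) (29.4819, 56.7102) (20.0179, 65.4035) (0, 68.198) (0, 11.518)]  |A|=1354.3017
9. ⊥bis P9·P7 via (38.34,36.105): [(28.5053, 27.9873) (32.2876, 49.8105) (29.4819, 56.7102) (20.0179, 65.4035) (0, 68.198) (0, 11.518)]  |A|=1354.3017
10. ⊥bis P9·P8 via (48.19,43.255): [(28.5053, 27.9873) (32.2876, 49.8105) (29.4819, 56.7102) (20.0179, 65.4035) (0, 68.198) (0, 11.518)]  |A|=1354.3017
11. canonical 6-gon: [(28.5053, 27.9873) (32.2876, 49.8105) (29.4819, 56.7102) (20.0179, 65.4035) (0, 68.198) (0, 11.518)]
12. shoelace: 1354.3017

Area of P9's cell: 1354.3017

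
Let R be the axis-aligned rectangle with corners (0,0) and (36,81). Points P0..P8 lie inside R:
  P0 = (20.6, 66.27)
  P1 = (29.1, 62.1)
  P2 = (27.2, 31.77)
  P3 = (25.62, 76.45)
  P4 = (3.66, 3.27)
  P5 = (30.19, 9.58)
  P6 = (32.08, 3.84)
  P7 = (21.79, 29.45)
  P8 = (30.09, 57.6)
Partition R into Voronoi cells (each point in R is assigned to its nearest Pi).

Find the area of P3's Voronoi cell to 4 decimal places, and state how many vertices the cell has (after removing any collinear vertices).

1. box [0,36]×[0,81]: [(0, 0) (36, 0) (36, 81) (0, 81)]
2. ⊥bis P3·P0 via (23.11,71.36): [(36, 65.0036) (36, 81) (3.5612, 81)]  |A|=259.4518
3. ⊥bis P3·P1 via (27.36,69.275): [(27.3454, 69.2714) (36, 71.3703) (36, 81) (3.5612, 81)]  |A|=231.9013
4. ⊥bis P3·P2 via (26.41,54.11): [(27.3454, 69.2714) (36, 71.3703) (36, 81) (3.5612, 81)]  |A|=231.9013
5. ⊥bis P3·P4 via (14.64,39.86): [(27.3454, 69.2714) (36, 71.3703) (36, 81) (3.5612, 81)]  |A|=231.9013
6. ⊥bis P3·P5 via (27.905,43.015): [(27.3454, 69.2714) (36, 71.3703) (36, 81) (3.5612, 81)]  |A|=231.9013
7. ⊥bis P3·P6 via (28.85,40.145): [(27.3454, 69.2714) (36, 71.3703) (36, 81) (3.5612, 81)]  |A|=231.9013
8. ⊥bis P3·P7 via (23.705,52.95): [(27.3454, 69.2714) (36, 71.3703) (36, 81) (3.5612, 81)]  |A|=231.9013
9. ⊥bis P3·P8 via (27.855,67.025): [(27.3454, 69.2714) (36, 71.3703) (36, 81) (3.5612, 81)]  |A|=231.9013
10. canonical 4-gon: [(27.3454, 69.2714) (36, 71.3703) (36, 81) (3.5612, 81)]
11. shoelace: 231.9013

Area of P3's cell: 231.9013 (4 vertices)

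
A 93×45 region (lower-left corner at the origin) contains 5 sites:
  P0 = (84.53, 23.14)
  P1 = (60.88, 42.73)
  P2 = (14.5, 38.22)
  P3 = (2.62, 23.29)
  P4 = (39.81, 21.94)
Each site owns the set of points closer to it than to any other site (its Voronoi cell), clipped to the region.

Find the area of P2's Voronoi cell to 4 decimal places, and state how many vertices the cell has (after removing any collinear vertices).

1. box [0,93]×[0,45]: [(0, 0) (93, 0) (93, 45) (0, 45)]
2. ⊥bis P2·P0 via (49.515,30.68): [(0, 0) (42.9085, 0) (52.5986, 45) (0, 45)]  |A|=2148.9097
3. ⊥bis P2·P1 via (37.69,40.475): [(0, 0) (41.6258, 0) (37.25, 45) (0, 45)]  |A|=1774.7052
4. ⊥bis P2·P3 via (8.56,30.755): [(0, 37.5663) (41.1574, 4.8168) (37.25, 45) (0, 45)]  |A|=901.3875
5. ⊥bis P2·P4 via (27.155,30.08): [(0, 37.5663) (21.1469, 20.7394) (36.7519, 45) (0, 45)]  |A|=524.411
6. canonical 4-gon: [(0, 37.5663) (21.1469, 20.7394) (36.7519, 45) (0, 45)]
7. shoelace: 524.411

Area of P2's cell: 524.4110 (4 vertices)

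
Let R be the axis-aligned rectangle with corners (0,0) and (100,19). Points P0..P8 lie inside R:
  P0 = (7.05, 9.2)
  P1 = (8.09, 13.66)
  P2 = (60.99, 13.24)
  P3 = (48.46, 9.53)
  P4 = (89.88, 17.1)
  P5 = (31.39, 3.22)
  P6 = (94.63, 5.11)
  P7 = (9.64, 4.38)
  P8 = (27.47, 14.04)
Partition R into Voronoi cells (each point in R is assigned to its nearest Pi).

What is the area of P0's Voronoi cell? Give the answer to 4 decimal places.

Area of P0's cell: 76.9457

1. box [0,100]×[0,19]: [(0, 0) (100, 0) (100, 19) (0, 19)]
2. ⊥bis P0·P1 via (7.57,11.43): [(0, 13.1952) (0, 0) (56.5871, 0)]  |A|=373.3392
3. ⊥bis P0·P2 via (34.02,11.22): [(34.4742, 5.1564) (0, 13.1952) (0, 0) (34.8604, 0)]  |A|=317.3234
4. ⊥bis P0·P3 via (27.755,9.365): [(27.7761, 6.7183) (0, 13.1952) (0, 0) (27.8296, 0)]  |A|=276.739
5. ⊥bis P0·P4 via (48.465,13.15): [(27.7761, 6.7183) (0, 13.1952) (0, 0) (27.8296, 0)]  |A|=276.739
6. ⊥bis P0·P5 via (19.22,6.21): [(19.8017, 8.5778) (0, 13.1952) (0, 0) (17.6943, 0)]  |A|=206.5326
7. ⊥bis P0·P6 via (50.84,7.155): [(19.8017, 8.5778) (0, 13.1952) (0, 0) (17.6943, 0)]  |A|=206.5326
8. ⊥bis P0·P7 via (8.345,6.79): [(14.1323, 9.8998) (0, 13.1952) (0, 2.3059)]  |A|=76.9457
9. ⊥bis P0·P8 via (17.26,11.62): [(14.1323, 9.8998) (0, 13.1952) (0, 2.3059)]  |A|=76.9457
10. canonical 3-gon: [(14.1323, 9.8998) (0, 13.1952) (0, 2.3059)]
11. shoelace: 76.9457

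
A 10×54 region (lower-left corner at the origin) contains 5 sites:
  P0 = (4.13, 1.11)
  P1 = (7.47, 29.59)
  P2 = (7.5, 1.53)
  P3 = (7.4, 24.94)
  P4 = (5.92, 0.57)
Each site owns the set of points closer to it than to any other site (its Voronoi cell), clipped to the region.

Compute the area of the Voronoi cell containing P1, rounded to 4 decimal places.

Area of P1's cell: 266.9834

1. box [0,10]×[0,54]: [(0, 0) (10, 0) (10, 54) (0, 54)]
2. ⊥bis P1·P0 via (5.8,15.35): [(0, 16.0302) (10, 14.8574) (10, 54) (0, 54)]  |A|=385.5618
3. ⊥bis P1·P2 via (7.485,15.56): [(0, 16.0302) (4.0407, 15.5563) (10, 15.5627) (10, 54) (0, 54)]  |A|=383.4604
4. ⊥bis P1·P3 via (7.435,27.265): [(0, 27.3769) (10, 27.2264) (10, 54) (0, 54)]  |A|=266.9834
5. ⊥bis P1·P4 via (6.695,15.08): [(0, 27.3769) (10, 27.2264) (10, 54) (0, 54)]  |A|=266.9834
6. canonical 4-gon: [(0, 27.3769) (10, 27.2264) (10, 54) (0, 54)]
7. shoelace: 266.9834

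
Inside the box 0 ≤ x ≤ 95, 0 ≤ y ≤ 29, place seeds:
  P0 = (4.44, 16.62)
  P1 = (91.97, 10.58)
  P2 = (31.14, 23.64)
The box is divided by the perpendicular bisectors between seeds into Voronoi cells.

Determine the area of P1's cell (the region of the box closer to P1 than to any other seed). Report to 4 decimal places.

Area of P1's cell: 986.1554

1. box [0,95]×[0,29]: [(0, 0) (95, 0) (95, 29) (0, 29)]
2. ⊥bis P1·P0 via (48.205,13.6): [(47.2665, 0) (95, 0) (95, 29) (49.2677, 29)]  |A|=1355.254
3. ⊥bis P1·P2 via (61.555,17.11): [(57.8815, 0) (95, 0) (95, 29) (64.1077, 29)]  |A|=986.1554
4. canonical 4-gon: [(57.8815, 0) (95, 0) (95, 29) (64.1077, 29)]
5. shoelace: 986.1554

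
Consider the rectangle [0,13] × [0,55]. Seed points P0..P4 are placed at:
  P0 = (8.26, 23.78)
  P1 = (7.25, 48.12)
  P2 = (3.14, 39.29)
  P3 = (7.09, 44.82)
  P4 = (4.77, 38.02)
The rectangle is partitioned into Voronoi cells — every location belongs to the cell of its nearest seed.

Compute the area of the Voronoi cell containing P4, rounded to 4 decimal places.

1. box [0,13]×[0,55]: [(0, 0) (13, 0) (13, 55) (0, 55)]
2. ⊥bis P4·P0 via (6.515,30.9): [(0, 29.3033) (13, 32.4894) (13, 55) (0, 55)]  |A|=313.3478
3. ⊥bis P4·P1 via (6.01,43.07): [(0, 44.5457) (0, 29.3033) (13, 32.4894) (13, 41.3536)]  |A|=156.6937
4. ⊥bis P4·P2 via (3.955,38.655): [(7.1725, 42.7846) (0, 33.5789) (0, 29.3033) (13, 32.4894) (13, 41.3536)]  |A|=117.3639
5. ⊥bis P4·P3 via (5.93,41.42): [(6.0717, 41.3717) (0, 33.5789) (0, 29.3033) (13, 32.4894) (13, 39.0079)]  |A|=104.3334
6. canonical 5-gon: [(6.0717, 41.3717) (0, 33.5789) (0, 29.3033) (13, 32.4894) (13, 39.0079)]
7. shoelace: 104.3334

Area of P4's cell: 104.3334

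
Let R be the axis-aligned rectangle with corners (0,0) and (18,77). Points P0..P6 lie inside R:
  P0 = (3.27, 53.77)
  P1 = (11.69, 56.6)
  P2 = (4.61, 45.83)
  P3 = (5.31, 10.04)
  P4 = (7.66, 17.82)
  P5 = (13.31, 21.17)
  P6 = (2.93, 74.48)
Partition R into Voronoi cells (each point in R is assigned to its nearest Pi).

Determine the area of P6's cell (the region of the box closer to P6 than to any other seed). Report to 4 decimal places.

Area of P6's cell: 186.6505

1. box [0,18]×[0,77]: [(0, 0) (18, 0) (18, 77) (0, 77)]
2. ⊥bis P6·P0 via (3.1,64.125): [(0, 64.0741) (18, 64.3696) (18, 77) (0, 77)]  |A|=230.0065
3. ⊥bis P6·P1 via (7.31,65.54): [(0, 64.0741) (4.4677, 64.1475) (18, 70.7774) (18, 77) (0, 77)]  |A|=186.6505
4. ⊥bis P6·P2 via (3.77,60.155): [(0, 64.0741) (4.4677, 64.1475) (18, 70.7774) (18, 77) (0, 77)]  |A|=186.6505
5. ⊥bis P6·P3 via (4.12,42.26): [(0, 64.0741) (4.4677, 64.1475) (18, 70.7774) (18, 77) (0, 77)]  |A|=186.6505
6. ⊥bis P6·P4 via (5.295,46.15): [(0, 64.0741) (4.4677, 64.1475) (18, 70.7774) (18, 77) (0, 77)]  |A|=186.6505
7. ⊥bis P6·P5 via (8.12,47.825): [(0, 64.0741) (4.4677, 64.1475) (18, 70.7774) (18, 77) (0, 77)]  |A|=186.6505
8. canonical 5-gon: [(0, 64.0741) (4.4677, 64.1475) (18, 70.7774) (18, 77) (0, 77)]
9. shoelace: 186.6505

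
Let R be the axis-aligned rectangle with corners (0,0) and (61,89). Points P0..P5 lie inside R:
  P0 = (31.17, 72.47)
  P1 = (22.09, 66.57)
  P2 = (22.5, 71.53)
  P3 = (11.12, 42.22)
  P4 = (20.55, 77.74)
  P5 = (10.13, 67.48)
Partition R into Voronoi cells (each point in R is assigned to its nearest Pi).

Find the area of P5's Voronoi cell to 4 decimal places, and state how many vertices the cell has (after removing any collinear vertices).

Area of P5's cell: 401.0614 (5 vertices)

1. box [0,61]×[0,89]: [(0, 0) (61, 0) (61, 89) (0, 89)]
2. ⊥bis P5·P0 via (20.65,69.975): [(0, 0) (37.2458, 0) (16.1379, 89) (0, 89)]  |A|=2375.5735
3. ⊥bis P5·P1 via (16.11,67.025): [(0, 0) (11.0103, 0) (17.3827, 83.7515) (16.1379, 89) (0, 89)]  |A|=1276.942
4. ⊥bis P5·P2 via (16.315,69.505): [(0, 0) (11.0103, 0) (16.3018, 69.5454) (9.9322, 89) (0, 89)]  |A|=1204.8995
5. ⊥bis P5·P3 via (10.625,54.85): [(0, 54.4336) (15.1973, 55.0292) (16.3018, 69.5454) (9.9322, 89) (0, 89)]  |A|=488.3352
6. ⊥bis P5·P4 via (15.34,72.61): [(0, 88.1892) (0, 54.4336) (15.1973, 55.0292) (16.3018, 69.5454) (15.2777, 72.6733)]  |A|=401.0614
7. canonical 5-gon: [(0, 88.1892) (0, 54.4336) (15.1973, 55.0292) (16.3018, 69.5454) (15.2777, 72.6733)]
8. shoelace: 401.0614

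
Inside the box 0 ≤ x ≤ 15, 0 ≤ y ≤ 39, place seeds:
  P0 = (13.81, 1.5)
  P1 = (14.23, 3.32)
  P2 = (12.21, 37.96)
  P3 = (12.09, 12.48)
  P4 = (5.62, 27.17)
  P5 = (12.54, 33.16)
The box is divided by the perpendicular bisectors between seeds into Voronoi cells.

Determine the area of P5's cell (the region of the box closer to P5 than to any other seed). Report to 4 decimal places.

1. box [0,15]×[0,39]: [(0, 0) (15, 0) (15, 39) (0, 39)]
2. ⊥bis P5·P0 via (13.175,17.33): [(0, 16.8015) (15, 17.4032) (15, 39) (0, 39)]  |A|=328.4647
3. ⊥bis P5·P1 via (13.385,18.24): [(0, 17.4819) (15, 18.3315) (15, 39) (0, 39)]  |A|=316.3995
4. ⊥bis P5·P2 via (12.375,35.56): [(0, 34.7092) (0, 17.4819) (15, 18.3315) (15, 35.7405)]  |A|=259.7721
5. ⊥bis P5·P3 via (12.315,22.82): [(0, 34.7092) (0, 23.088) (15, 22.7616) (15, 35.7405)]  |A|=184.501
6. ⊥bis P5·P4 via (9.08,30.165): [(4.8574, 35.0432) (15, 23.3259) (15, 35.7405)]  |A|=62.958
7. canonical 3-gon: [(4.8574, 35.0432) (15, 23.3259) (15, 35.7405)]
8. shoelace: 62.958

Area of P5's cell: 62.9580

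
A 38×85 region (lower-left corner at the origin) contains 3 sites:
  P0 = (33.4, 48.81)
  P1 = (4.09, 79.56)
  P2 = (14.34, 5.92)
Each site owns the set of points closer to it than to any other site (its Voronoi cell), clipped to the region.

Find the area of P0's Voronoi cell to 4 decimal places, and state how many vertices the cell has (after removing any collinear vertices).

Area of P0's cell: 1326.1569 (4 vertices)

1. box [0,38]×[0,85]: [(0, 0) (38, 0) (38, 85) (0, 85)]
2. ⊥bis P0·P1 via (18.745,64.185): [(0, 46.3178) (0, 0) (38, 0) (38, 82.5383)]  |A|=2448.2662
3. ⊥bis P0·P2 via (23.87,27.365): [(0, 46.3178) (0, 37.9727) (38, 21.0857) (38, 82.5383)]  |A|=1326.1569
4. canonical 4-gon: [(0, 46.3178) (0, 37.9727) (38, 21.0857) (38, 82.5383)]
5. shoelace: 1326.1569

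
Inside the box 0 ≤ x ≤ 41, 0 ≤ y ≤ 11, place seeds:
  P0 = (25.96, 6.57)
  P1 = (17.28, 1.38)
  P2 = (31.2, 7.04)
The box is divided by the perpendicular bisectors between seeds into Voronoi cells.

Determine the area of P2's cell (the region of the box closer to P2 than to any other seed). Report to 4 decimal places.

1. box [0,41]×[0,11]: [(0, 0) (41, 0) (41, 11) (0, 11)]
2. ⊥bis P2·P0 via (28.58,6.805): [(29.1904, 0) (41, 0) (41, 11) (28.2037, 11)]  |A|=135.3324
3. ⊥bis P2·P1 via (24.24,4.21): [(29.1904, 0) (41, 0) (41, 11) (28.2037, 11)]  |A|=135.3324
4. canonical 4-gon: [(29.1904, 0) (41, 0) (41, 11) (28.2037, 11)]
5. shoelace: 135.3324

Area of P2's cell: 135.3324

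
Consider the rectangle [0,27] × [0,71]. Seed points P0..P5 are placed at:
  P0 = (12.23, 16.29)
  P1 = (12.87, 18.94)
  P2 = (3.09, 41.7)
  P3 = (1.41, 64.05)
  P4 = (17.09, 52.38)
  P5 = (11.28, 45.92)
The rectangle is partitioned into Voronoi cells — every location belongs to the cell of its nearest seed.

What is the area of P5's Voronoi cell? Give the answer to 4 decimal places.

1. box [0,27]×[0,71]: [(0, 0) (27, 0) (27, 71) (0, 71)]
2. ⊥bis P5·P0 via (11.755,31.105): [(0, 30.7281) (27, 31.5938) (27, 71) (0, 71)]  |A|=1075.6544
3. ⊥bis P5·P1 via (12.075,32.43): [(0, 31.7184) (27, 33.3096) (27, 71) (0, 71)]  |A|=1039.1226
4. ⊥bis P5·P2 via (7.185,43.81): [(0, 57.7543) (13.02, 32.4857) (27, 33.3096) (27, 71) (0, 71)]  |A|=869.6286
5. ⊥bis P5·P3 via (6.345,54.985): [(2.5043, 52.8941) (13.02, 32.4857) (27, 33.3096) (27, 66.2296)]  |A|=550.1866
6. ⊥bis P5·P4 via (14.185,49.15): [(7.1873, 55.4436) (2.5043, 52.8941) (13.02, 32.4857) (27, 33.3096) (27, 37.6244)]  |A|=266.8142
7. canonical 5-gon: [(7.1873, 55.4436) (2.5043, 52.8941) (13.02, 32.4857) (27, 33.3096) (27, 37.6244)]
8. shoelace: 266.8142

Area of P5's cell: 266.8142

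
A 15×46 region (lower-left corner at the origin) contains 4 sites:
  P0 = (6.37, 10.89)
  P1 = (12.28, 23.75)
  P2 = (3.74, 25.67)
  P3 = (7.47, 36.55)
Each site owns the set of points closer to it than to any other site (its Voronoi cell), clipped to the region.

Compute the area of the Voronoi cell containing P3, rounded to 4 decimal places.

1. box [0,15]×[0,46]: [(0, 0) (15, 0) (15, 46) (0, 46)]
2. ⊥bis P3·P0 via (6.92,23.72): [(0, 24.0166) (15, 23.3736) (15, 46) (0, 46)]  |A|=334.573
3. ⊥bis P3·P1 via (9.875,30.15): [(0, 26.4392) (15, 32.0759) (15, 46) (0, 46)]  |A|=251.1372
4. ⊥bis P3·P2 via (5.605,31.11): [(0, 33.0316) (9.1738, 29.8865) (15, 32.0759) (15, 46) (0, 46)]  |A|=220.8985
5. canonical 5-gon: [(0, 33.0316) (9.1738, 29.8865) (15, 32.0759) (15, 46) (0, 46)]
6. shoelace: 220.8985

Area of P3's cell: 220.8985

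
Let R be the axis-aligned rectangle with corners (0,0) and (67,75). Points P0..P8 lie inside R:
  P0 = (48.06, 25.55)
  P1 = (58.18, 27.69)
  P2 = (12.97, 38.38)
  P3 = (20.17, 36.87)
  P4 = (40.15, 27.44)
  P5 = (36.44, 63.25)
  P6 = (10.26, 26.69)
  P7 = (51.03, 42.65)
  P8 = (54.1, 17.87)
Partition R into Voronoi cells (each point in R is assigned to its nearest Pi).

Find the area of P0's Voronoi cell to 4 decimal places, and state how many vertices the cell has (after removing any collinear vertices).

1. box [0,67]×[0,75]: [(0, 0) (67, 0) (67, 75) (0, 75)]
2. ⊥bis P0·P1 via (53.12,26.62): [(0, 0) (58.7491, 0) (42.8894, 75) (0, 75)]  |A|=3811.4466
3. ⊥bis P0·P2 via (30.515,31.965): [(18.8276, 0) (58.7491, 0) (44.1208, 69.1769)]  |A|=1380.8233
4. ⊥bis P0·P3 via (34.115,31.21): [(21.4475, 0) (58.7491, 0) (45.972, 60.4229)]  |A|=1126.9375
5. ⊥bis P0·P4 via (44.105,26.495): [(37.7743, 0) (58.7491, 0) (48.9015, 46.5692)]  |A|=488.3898
6. ⊥bis P0·P5 via (42.25,44.4): [(48.8708, 46.4407) (37.7743, 0) (58.7491, 0) (48.9251, 46.4574)]  |A|=488.3865
7. ⊥bis P0·P6 via (29.16,26.12): [(48.8708, 46.4407) (37.7743, 0) (58.7491, 0) (48.9251, 46.4574)]  |A|=488.3865
8. ⊥bis P0·P7 via (49.545,34.1): [(46.0665, 34.7042) (37.7743, 0) (58.7491, 0) (51.6143, 33.7406)]  |A|=454.1116
9. ⊥bis P0·P8 via (51.08,21.71): [(46.0665, 34.7042) (41.0831, 13.8479) (53.7193, 23.7857) (51.6143, 33.7406)]  |A|=133.6099
10. canonical 4-gon: [(46.0665, 34.7042) (41.0831, 13.8479) (53.7193, 23.7857) (51.6143, 33.7406)]
11. shoelace: 133.6099

Area of P0's cell: 133.6099 (4 vertices)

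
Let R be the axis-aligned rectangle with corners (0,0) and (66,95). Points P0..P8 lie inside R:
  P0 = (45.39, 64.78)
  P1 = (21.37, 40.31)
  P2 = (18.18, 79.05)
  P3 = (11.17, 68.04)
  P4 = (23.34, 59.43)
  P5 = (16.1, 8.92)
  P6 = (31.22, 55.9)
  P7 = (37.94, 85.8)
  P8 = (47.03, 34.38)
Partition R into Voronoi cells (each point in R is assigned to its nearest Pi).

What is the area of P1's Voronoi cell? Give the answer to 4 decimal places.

1. box [0,66]×[0,95]: [(0, 0) (66, 0) (66, 95) (0, 95)]
2. ⊥bis P1·P0 via (33.38,52.545): [(0, 85.3111) (0, 0) (66, 0) (66, 20.5249)]  |A|=3492.5888
3. ⊥bis P1·P2 via (19.775,59.68): [(25.6209, 60.1614) (0, 58.0517) (0, 0) (66, 0) (66, 20.5249)]  |A|=3143.3819
4. ⊥bis P1·P3 via (16.27,54.175): [(27.5082, 58.3088) (0, 48.1904) (0, 0) (66, 0) (66, 20.5249)]  |A|=2982.0252
5. ⊥bis P1·P4 via (22.355,49.87): [(37.7176, 48.2871) (8.4588, 51.3018) (0, 48.1904) (0, 0) (66, 0) (66, 20.5249)]  |A|=2850.803
6. ⊥bis P1·P5 via (18.735,24.615): [(37.7176, 48.2871) (8.4588, 51.3018) (0, 48.1904) (0, 27.7604) (66, 16.6798) (66, 20.5249)]  |A|=1384.2778
7. ⊥bis P1·P6 via (26.295,48.105): [(58.8704, 27.5234) (23.7249, 49.7289) (8.4588, 51.3018) (0, 48.1904) (0, 27.7604) (66, 16.6798) (66, 20.5249)]  |A|=1254.2545
8. ⊥bis P1·P7 via (29.655,63.055): [(58.8704, 27.5234) (23.7249, 49.7289) (8.4588, 51.3018) (0, 48.1904) (0, 27.7604) (66, 16.6798) (66, 20.5249)]  |A|=1254.2545
9. ⊥bis P1·P8 via (34.2,37.345): [(35.3626, 42.3759) (23.7249, 49.7289) (8.4588, 51.3018) (0, 48.1904) (0, 27.7604) (30.7904, 22.591)]  |A|=804.2168
10. canonical 6-gon: [(35.3626, 42.3759) (23.7249, 49.7289) (8.4588, 51.3018) (0, 48.1904) (0, 27.7604) (30.7904, 22.591)]
11. shoelace: 804.2168

Area of P1's cell: 804.2168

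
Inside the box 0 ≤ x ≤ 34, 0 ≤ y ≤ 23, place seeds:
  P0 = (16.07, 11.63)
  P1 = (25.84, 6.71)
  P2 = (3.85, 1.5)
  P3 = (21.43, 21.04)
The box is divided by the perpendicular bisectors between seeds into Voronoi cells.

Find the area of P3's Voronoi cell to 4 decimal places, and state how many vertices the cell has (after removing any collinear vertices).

1. box [0,34]×[0,23]: [(0, 0) (34, 0) (34, 23) (0, 23)]
2. ⊥bis P3·P0 via (18.75,16.335): [(34, 7.6485) (34, 23) (7.0489, 23)]  |A|=206.8696
3. ⊥bis P3·P1 via (23.635,13.875): [(23.2674, 13.7619) (34, 17.0648) (34, 23) (7.0489, 23)]  |A|=156.3389
4. ⊥bis P3·P2 via (12.64,11.27): [(23.2674, 13.7619) (34, 17.0648) (34, 23) (7.0489, 23)]  |A|=156.3389
5. canonical 4-gon: [(23.2674, 13.7619) (34, 17.0648) (34, 23) (7.0489, 23)]
6. shoelace: 156.3389

Area of P3's cell: 156.3389 (4 vertices)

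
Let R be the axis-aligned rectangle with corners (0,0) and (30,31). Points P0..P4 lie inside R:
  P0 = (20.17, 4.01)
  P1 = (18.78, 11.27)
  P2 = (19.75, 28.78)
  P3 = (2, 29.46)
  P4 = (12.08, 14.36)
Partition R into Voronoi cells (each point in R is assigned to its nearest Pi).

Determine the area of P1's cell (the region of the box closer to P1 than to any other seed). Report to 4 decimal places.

1. box [0,30]×[0,31]: [(0, 0) (30, 0) (30, 31) (0, 31)]
2. ⊥bis P1·P0 via (19.475,7.64): [(0, 3.9113) (30, 9.6551) (30, 31) (0, 31)]  |A|=726.5035
3. ⊥bis P1·P2 via (19.265,20.025): [(0, 21.0922) (0, 3.9113) (30, 9.6551) (30, 19.4303)]  |A|=404.3415
4. ⊥bis P1·P3 via (10.39,20.365): [(10.5451, 20.5081) (0, 10.7804) (0, 3.9113) (30, 9.6551) (30, 19.4303)]  |A|=349.972
5. ⊥bis P1·P4 via (15.43,12.815): [(18.7679, 20.0525) (12.4204, 6.2893) (30, 9.6551) (30, 19.4303)]  |A|=165.1916
6. canonical 4-gon: [(18.7679, 20.0525) (12.4204, 6.2893) (30, 9.6551) (30, 19.4303)]
7. shoelace: 165.1916

Area of P1's cell: 165.1916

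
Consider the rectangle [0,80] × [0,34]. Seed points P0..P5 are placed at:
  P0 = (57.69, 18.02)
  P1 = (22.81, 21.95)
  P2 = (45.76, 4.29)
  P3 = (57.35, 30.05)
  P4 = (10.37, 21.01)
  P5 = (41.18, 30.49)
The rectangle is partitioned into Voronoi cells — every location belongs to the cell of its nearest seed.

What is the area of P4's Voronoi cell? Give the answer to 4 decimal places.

1. box [0,80]×[0,34]: [(0, 0) (80, 0) (80, 34) (0, 34)]
2. ⊥bis P4·P0 via (34.03,19.515): [(0, 0) (32.7969, 0) (34.9453, 34) (0, 34)]  |A|=1151.6169
3. ⊥bis P4·P1 via (16.59,21.48): [(0, 0) (18.2131, 0) (15.644, 34) (0, 34)]  |A|=575.5697
4. ⊥bis P4·P2 via (28.065,12.65): [(0, 0) (18.2131, 0) (15.644, 34) (0, 34)]  |A|=575.5697
5. ⊥bis P4·P3 via (33.86,25.53): [(0, 0) (18.2131, 0) (15.644, 34) (0, 34)]  |A|=575.5697
6. ⊥bis P4·P5 via (25.775,25.75): [(0, 0) (18.2131, 0) (15.644, 34) (0, 34)]  |A|=575.5697
7. canonical 4-gon: [(0, 0) (18.2131, 0) (15.644, 34) (0, 34)]
8. shoelace: 575.5697

Area of P4's cell: 575.5697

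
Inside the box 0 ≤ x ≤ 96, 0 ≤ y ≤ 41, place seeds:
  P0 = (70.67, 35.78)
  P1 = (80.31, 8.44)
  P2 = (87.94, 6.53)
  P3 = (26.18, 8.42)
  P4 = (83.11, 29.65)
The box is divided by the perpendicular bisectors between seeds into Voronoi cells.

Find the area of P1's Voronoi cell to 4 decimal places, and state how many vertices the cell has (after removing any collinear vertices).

1. box [0,96]×[0,41]: [(0, 0) (96, 0) (96, 41) (0, 41)]
2. ⊥bis P1·P0 via (75.49,22.11): [(12.7838, 0) (96, 0) (96, 29.3418)]  |A|=1220.8544
3. ⊥bis P1·P2 via (84.125,7.485): [(88.9764, 26.8653) (12.7838, 0) (82.2513, 0)]  |A|=933.131
4. ⊥bis P1·P3 via (53.245,8.43): [(88.9764, 26.8653) (53.2428, 14.2657) (53.2481, 0) (82.2513, 0)]  |A|=644.505
5. ⊥bis P1·P4 via (81.71,19.045): [(86.849, 18.3666) (70.8597, 20.4774) (53.2428, 14.2657) (53.2481, 0) (82.2513, 0)]  |A|=574.3159
6. canonical 5-gon: [(86.849, 18.3666) (70.8597, 20.4774) (53.2428, 14.2657) (53.2481, 0) (82.2513, 0)]
7. shoelace: 574.3159

Area of P1's cell: 574.3159 (5 vertices)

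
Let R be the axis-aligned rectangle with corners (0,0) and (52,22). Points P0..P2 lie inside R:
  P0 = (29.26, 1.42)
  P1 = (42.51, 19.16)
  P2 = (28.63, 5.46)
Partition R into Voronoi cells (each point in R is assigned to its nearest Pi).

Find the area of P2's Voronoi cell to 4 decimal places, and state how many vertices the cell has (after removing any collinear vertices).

1. box [0,52]×[0,22]: [(0, 0) (52, 0) (52, 22) (0, 22)]
2. ⊥bis P2·P0 via (28.945,3.44): [(0, 0) (6.8853, 0) (52, 7.0352) (52, 22) (0, 22)]  |A|=985.3044
3. ⊥bis P2·P1 via (35.57,12.31): [(0, 0) (6.8853, 0) (42.2735, 5.5185) (26.0057, 22) (0, 22)]  |A|=698.3132
4. canonical 5-gon: [(0, 0) (6.8853, 0) (42.2735, 5.5185) (26.0057, 22) (0, 22)]
5. shoelace: 698.3132

Area of P2's cell: 698.3132 (5 vertices)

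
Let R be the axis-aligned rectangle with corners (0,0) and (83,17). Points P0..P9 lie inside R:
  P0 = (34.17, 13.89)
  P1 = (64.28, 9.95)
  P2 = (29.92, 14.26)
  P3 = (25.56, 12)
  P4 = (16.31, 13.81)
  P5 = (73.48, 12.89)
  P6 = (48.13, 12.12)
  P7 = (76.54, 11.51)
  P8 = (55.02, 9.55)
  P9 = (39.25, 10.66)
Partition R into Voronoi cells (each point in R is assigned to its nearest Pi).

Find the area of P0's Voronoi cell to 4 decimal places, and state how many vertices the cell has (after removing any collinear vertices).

1. box [0,83]×[0,17]: [(0, 0) (83, 0) (83, 17) (0, 17)]
2. ⊥bis P0·P1 via (49.225,11.92): [(0, 0) (47.6652, 0) (49.8897, 17) (0, 17)]  |A|=829.2172
3. ⊥bis P0·P2 via (32.045,14.075): [(30.8196, 0) (47.6652, 0) (49.8897, 17) (32.2996, 17)]  |A|=292.7032
4. ⊥bis P0·P3 via (29.865,12.945): [(31.3555, 6.155) (32.7066, 0) (47.6652, 0) (49.8897, 17) (32.2996, 17)]  |A|=286.8961
5. ⊥bis P0·P4 via (25.24,13.85): [(31.3555, 6.155) (32.7066, 0) (47.6652, 0) (49.8897, 17) (32.2996, 17)]  |A|=286.8961
6. ⊥bis P0·P5 via (53.825,13.39): [(31.3555, 6.155) (32.7066, 0) (47.6652, 0) (49.8897, 17) (32.2996, 17)]  |A|=286.8961
7. ⊥bis P0·P6 via (41.15,13.005): [(31.3555, 6.155) (32.7066, 0) (39.5011, 0) (41.6565, 17) (32.2996, 17)]  |A|=147.5187
8. ⊥bis P0·P7 via (55.355,12.7): [(31.3555, 6.155) (32.7066, 0) (39.5011, 0) (41.6565, 17) (32.2996, 17)]  |A|=147.5187
9. ⊥bis P0·P8 via (44.595,11.72): [(31.3555, 6.155) (32.7066, 0) (39.5011, 0) (41.6565, 17) (32.2996, 17)]  |A|=147.5187
10. ⊥bis P0·P9 via (36.71,12.275): [(31.3555, 6.155) (31.731, 4.4443) (39.7143, 17) (32.2996, 17)]  |A|=49.3919
11. canonical 4-gon: [(31.3555, 6.155) (31.731, 4.4443) (39.7143, 17) (32.2996, 17)]
12. shoelace: 49.3919

Area of P0's cell: 49.3919 (4 vertices)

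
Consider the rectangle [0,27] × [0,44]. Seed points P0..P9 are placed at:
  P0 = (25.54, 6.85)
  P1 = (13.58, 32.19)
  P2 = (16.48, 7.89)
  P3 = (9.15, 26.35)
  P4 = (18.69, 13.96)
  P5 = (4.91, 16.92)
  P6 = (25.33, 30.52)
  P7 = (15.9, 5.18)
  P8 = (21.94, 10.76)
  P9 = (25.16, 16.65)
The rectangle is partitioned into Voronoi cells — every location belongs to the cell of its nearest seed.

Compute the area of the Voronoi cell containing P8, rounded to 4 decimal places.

Area of P8's cell: 33.8536

1. box [0,27]×[0,44]: [(0, 0) (27, 0) (27, 44) (0, 44)]
2. ⊥bis P8·P0 via (23.74,8.805): [(0, 0) (14.1768, 0) (27, 11.8065) (27, 44) (0, 44)]  |A|=1112.3012
3. ⊥bis P8·P1 via (17.76,21.475): [(0, 14.5467) (0, 0) (14.1768, 0) (27, 11.8065) (27, 25.0796)]  |A|=459.256
4. ⊥bis P8·P2 via (19.21,9.325): [(13.6635, 19.8769) (20.8716, 6.164) (27, 11.8065) (27, 25.0796)]  |A|=150.8636
5. ⊥bis P8·P3 via (15.545,18.555): [(20.323, 22.4748) (14.7159, 17.8748) (20.8716, 6.164) (27, 11.8065) (27, 25.0796)]  |A|=142.83
6. ⊥bis P8·P4 via (20.315,12.36): [(18.5545, 10.572) (20.8716, 6.164) (27, 11.8065) (27, 19.1495)]  |A|=51.0514
7. ⊥bis P8·P5 via (13.425,13.84): [(18.5545, 10.572) (20.8716, 6.164) (27, 11.8065) (27, 19.1495)]  |A|=51.0514
8. ⊥bis P8·P6 via (23.635,20.64): [(18.5545, 10.572) (20.8716, 6.164) (27, 11.8065) (27, 19.1495)]  |A|=51.0514
9. ⊥bis P8·P7 via (18.92,7.97): [(18.5545, 10.572) (20.8716, 6.164) (27, 11.8065) (27, 19.1495)]  |A|=51.0514
10. ⊥bis P8·P9 via (23.55,13.705): [(22.3079, 14.384) (18.5545, 10.572) (20.8716, 6.164) (27, 11.8065) (27, 11.8189)]  |A|=33.8536
11. canonical 5-gon: [(22.3079, 14.384) (18.5545, 10.572) (20.8716, 6.164) (27, 11.8065) (27, 11.8189)]
12. shoelace: 33.8536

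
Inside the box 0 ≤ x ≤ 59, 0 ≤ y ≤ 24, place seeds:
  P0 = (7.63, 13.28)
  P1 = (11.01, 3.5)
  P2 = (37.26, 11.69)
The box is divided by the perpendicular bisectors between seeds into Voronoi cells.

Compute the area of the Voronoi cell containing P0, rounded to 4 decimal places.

1. box [0,59]×[0,24]: [(0, 0) (59, 0) (59, 24) (0, 24)]
2. ⊥bis P0·P1 via (9.32,8.39): [(0, 5.169) (54.4874, 24) (0, 24)]  |A|=513.0267
3. ⊥bis P0·P2 via (22.445,12.485): [(0, 5.169) (22.4691, 12.9344) (23.0629, 24) (0, 24)]  |A|=339.161
4. canonical 4-gon: [(0, 5.169) (22.4691, 12.9344) (23.0629, 24) (0, 24)]
5. shoelace: 339.161

Area of P0's cell: 339.1610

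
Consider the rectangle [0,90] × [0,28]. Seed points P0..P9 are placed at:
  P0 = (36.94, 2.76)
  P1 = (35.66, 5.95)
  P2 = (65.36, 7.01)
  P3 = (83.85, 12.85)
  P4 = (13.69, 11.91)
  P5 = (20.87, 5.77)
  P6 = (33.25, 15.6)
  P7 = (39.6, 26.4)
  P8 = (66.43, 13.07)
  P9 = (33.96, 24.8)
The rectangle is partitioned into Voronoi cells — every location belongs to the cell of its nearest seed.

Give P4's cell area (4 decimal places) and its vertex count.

1. box [0,90]×[0,28]: [(0, 0) (90, 0) (90, 28) (0, 28)]
2. ⊥bis P4·P0 via (25.315,7.335): [(0, 0) (22.4283, 0) (33.4477, 28) (0, 28)]  |A|=782.264
3. ⊥bis P4·P1 via (24.675,8.93): [(0, 0) (22.2525, 0) (29.8483, 28) (0, 28)]  |A|=729.4108
4. ⊥bis P4·P2 via (39.525,9.46): [(0, 0) (22.2525, 0) (29.8483, 28) (0, 28)]  |A|=729.4108
5. ⊥bis P4·P3 via (48.77,12.38): [(0, 0) (22.2525, 0) (29.8483, 28) (0, 28)]  |A|=729.4108
6. ⊥bis P4·P5 via (17.28,8.84): [(0, 0) (9.7204, 0) (28.0751, 21.4636) (29.8483, 28) (0, 28)]  |A|=594.9196
7. ⊥bis P4·P6 via (23.47,13.755): [(0, 0) (9.7204, 0) (23.1109, 15.6585) (20.7827, 28) (0, 28)]  |A|=527.9008
8. ⊥bis P4·P7 via (26.645,19.155): [(0, 0) (9.7204, 0) (23.1109, 15.6585) (20.7827, 28) (0, 28)]  |A|=527.9008
9. ⊥bis P4·P8 via (40.06,12.49): [(0, 0) (9.7204, 0) (23.1109, 15.6585) (20.7827, 28) (0, 28)]  |A|=527.9008
10. ⊥bis P4·P9 via (23.825,18.355): [(0, 0) (9.7204, 0) (23.1109, 15.6585) (22.0865, 21.0889) (17.6916, 28) (0, 28)]  |A|=517.2195
11. canonical 6-gon: [(0, 0) (9.7204, 0) (23.1109, 15.6585) (22.0865, 21.0889) (17.6916, 28) (0, 28)]
12. shoelace: 517.2195

Area of P4's cell: 517.2195 (6 vertices)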